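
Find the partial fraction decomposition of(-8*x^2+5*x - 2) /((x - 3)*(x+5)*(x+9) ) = -695/(48*(x + 9)) + 227/(32*(x + 5)) - 59/(96*(x - 3))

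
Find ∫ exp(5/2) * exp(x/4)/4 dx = exp(x/4 + 5/2) + C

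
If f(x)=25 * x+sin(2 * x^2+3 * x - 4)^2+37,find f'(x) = 4*x*sin(4*x^2 + 6*x - 8) + 3*sin(4*x^2 + 6*x - 8) + 25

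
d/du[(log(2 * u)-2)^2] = (2*log(u) - 4 + 2*log(2))/u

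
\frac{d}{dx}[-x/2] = -1/2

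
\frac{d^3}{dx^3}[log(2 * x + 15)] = 16/(8*x^3 + 180*x^2 + 1350*x + 3375)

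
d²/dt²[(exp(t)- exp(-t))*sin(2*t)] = (-3*exp(2*t)*sin(2*t) + 4*exp(2*t)*cos(2*t) + 3*sin(2*t) + 4*cos(2*t))*exp(-t)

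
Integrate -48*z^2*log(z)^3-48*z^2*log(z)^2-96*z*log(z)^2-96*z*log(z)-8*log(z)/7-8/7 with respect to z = 8*z*(-14*z^2*log(z)^2 - 42*z*log(z) - 1)*log(z)/7 + C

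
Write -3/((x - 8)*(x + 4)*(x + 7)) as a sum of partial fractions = -1/(15*(x + 7)) + 1/(12*(x + 4)) - 1/(60*(x - 8))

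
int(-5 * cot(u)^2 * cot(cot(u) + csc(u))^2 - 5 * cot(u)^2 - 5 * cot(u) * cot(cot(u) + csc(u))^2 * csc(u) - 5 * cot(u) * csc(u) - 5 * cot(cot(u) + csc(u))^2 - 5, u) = -5*cot(cot(u) + csc(u)) + C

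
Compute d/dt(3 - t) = -1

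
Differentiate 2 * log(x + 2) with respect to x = 2/(x + 2)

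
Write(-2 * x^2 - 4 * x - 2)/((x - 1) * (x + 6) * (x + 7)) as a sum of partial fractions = -9/(x + 7) + 50/(7*(x + 6)) - 1/(7*(x - 1))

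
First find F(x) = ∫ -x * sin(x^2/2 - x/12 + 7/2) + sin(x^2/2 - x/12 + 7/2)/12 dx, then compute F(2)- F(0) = cos(16/3) - cos(7/2)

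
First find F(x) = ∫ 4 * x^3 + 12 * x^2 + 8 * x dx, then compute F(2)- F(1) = 55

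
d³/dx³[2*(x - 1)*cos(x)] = 2*x*sin(x) - 2*sin(x) - 6*cos(x)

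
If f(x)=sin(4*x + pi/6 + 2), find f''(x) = -16*sin(4*x + pi/6 + 2)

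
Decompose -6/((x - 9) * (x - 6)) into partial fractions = 2/(x - 6) - 2/(x - 9)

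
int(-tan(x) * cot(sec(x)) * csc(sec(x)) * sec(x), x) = csc(sec(x)) + C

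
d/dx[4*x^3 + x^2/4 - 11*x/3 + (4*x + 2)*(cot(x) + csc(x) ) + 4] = 12*x^2 - 4*x*cot(x)^2 - 4*x*cot(x)*csc(x) - 7*x/2 - 2*cot(x)^2 - 2*cot(x)*csc(x) + 4*cot(x) + 4*csc(x) - 17/3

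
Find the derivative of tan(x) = cos(x)^(-2)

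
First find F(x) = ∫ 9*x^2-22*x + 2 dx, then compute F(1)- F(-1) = 10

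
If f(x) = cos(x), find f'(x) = -sin(x)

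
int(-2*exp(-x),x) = 2*exp(-x) + C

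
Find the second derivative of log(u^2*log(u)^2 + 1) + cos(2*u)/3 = (-4*u^4*log(u)^4*cos(2*u) - 6*u^2*log(u)^4 - 6*u^2*log(u)^3 - 8*u^2*log(u)^2*cos(2*u) - 6*u^2*log(u)^2 + 6*log(u)^2 + 18*log(u) - 4*cos(2*u) + 6)/(3*u^4*log(u)^4 + 6*u^2*log(u)^2 + 3)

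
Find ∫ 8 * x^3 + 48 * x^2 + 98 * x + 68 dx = 2*x^4 + 16*x^3 + 49*x^2 + 68*x + C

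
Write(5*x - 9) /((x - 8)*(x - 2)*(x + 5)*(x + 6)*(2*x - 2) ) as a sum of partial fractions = -39/(1568*(x + 6)) + 17/(546*(x + 5)) - 1/(147*(x - 1)) - 1/(672*(x - 2)) + 31/(15288*(x - 8))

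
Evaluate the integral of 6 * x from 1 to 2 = 9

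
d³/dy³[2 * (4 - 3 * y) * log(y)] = (6*y + 16)/y^3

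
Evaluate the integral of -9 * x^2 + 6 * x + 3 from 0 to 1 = 3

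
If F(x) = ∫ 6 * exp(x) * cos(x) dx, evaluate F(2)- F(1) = 3*sqrt(2)*E*(-sin(pi/4 + 1) + E*sin(pi/4 + 2))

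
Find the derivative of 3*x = 3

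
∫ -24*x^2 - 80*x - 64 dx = -8*x^3 - 40*x^2 - 64*x + C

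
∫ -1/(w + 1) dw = -log(w + 1) + C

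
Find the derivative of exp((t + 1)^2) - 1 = 2*t*exp(t^2 + 2*t + 1) + 2*exp(t^2 + 2*t + 1)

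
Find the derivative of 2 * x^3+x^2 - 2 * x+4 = 6*x^2 + 2*x - 2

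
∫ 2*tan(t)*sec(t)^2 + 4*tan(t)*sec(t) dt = (sec(t) + 2)^2 + C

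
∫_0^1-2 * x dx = -1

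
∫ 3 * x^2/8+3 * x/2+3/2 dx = x^3/8 + 3*x^2/4 + 3*x/2 + C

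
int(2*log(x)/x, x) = log(x)^2 + C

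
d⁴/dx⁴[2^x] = 2^x*log(2)^4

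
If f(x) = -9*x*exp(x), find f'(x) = -9*x*exp(x) - 9*exp(x)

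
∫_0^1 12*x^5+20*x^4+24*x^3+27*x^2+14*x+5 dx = 33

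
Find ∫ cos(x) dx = sin(x) + C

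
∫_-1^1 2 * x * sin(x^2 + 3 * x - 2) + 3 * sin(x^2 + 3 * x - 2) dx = cos(4) - cos(2)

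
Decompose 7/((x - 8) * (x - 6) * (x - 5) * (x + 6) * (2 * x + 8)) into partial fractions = 1/(1056*(x + 6)) - 7/(4320*(x + 4)) + 7/(594*(x - 5)) - 7/(480*(x - 6)) + 1/(288*(x - 8))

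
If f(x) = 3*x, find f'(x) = 3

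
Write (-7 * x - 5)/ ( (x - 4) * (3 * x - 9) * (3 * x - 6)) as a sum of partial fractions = -19/(18*(x - 2)) + 26/(9*(x - 3)) - 11/(6*(x - 4))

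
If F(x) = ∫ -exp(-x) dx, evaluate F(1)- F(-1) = -E + exp(-1)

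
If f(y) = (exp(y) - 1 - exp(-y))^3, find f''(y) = (9*exp(6*y) - 12*exp(5*y) - 12*exp(y) - 9)*exp(-3*y)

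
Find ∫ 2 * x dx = x^2 + C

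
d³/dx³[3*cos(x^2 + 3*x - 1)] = 24*x^3*sin(x^2 + 3*x - 1) + 108*x^2*sin(x^2 + 3*x - 1) + 162*x*sin(x^2 + 3*x - 1) - 36*x*cos(x^2 + 3*x - 1) + 81*sin(x^2 + 3*x - 1) - 54*cos(x^2 + 3*x - 1)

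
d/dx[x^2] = 2*x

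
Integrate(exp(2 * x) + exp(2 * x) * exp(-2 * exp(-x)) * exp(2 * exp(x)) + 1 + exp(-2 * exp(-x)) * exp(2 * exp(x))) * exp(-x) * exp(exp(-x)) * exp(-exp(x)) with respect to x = 2*sinh(2*sinh(x)) + C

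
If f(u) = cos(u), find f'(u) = -sin(u)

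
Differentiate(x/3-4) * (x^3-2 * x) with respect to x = 4*x^3/3 - 12*x^2 - 4*x/3 + 8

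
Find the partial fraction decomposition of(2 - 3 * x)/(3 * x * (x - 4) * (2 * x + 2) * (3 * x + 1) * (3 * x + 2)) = -9/(14*(3*x + 2)) + 27/(52*(3*x + 1)) + 1/(12*(x + 1)) - 1/(2184*(x - 4)) - 1/(24*x)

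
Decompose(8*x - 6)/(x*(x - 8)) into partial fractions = 29/(4*(x - 8)) + 3/(4*x)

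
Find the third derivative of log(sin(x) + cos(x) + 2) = 2*cos(2*x)/(2*sqrt(2)*sin(x)^2*cos(x + pi/4) + 12*sin(x)*cos(x) + 15*sin(x) + 13*cos(x) + 14)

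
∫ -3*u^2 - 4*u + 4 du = -u^3 - 2*u^2 + 4*u + C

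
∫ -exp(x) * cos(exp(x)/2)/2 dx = -sin(exp(x)/2) + C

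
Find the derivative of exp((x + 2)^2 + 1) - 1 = 2*x*exp(x^2 + 4*x + 5) + 4*exp(x^2 + 4*x + 5)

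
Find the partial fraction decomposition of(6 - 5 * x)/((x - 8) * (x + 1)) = -11/(9*(x + 1)) - 34/(9*(x - 8))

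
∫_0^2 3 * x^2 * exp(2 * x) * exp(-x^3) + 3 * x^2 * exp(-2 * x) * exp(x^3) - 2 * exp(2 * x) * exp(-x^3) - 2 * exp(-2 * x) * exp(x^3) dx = -exp(-4) + exp(4)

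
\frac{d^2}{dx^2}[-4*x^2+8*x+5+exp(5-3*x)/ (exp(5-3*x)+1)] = (-33*exp(3*x - 5) - 15*exp(6*x - 10) - 8*exp(9*x - 15) - 8)/(exp(-15)*exp(9*x) + 3*exp(-10)*exp(6*x) + 3*exp(-5)*exp(3*x) + 1)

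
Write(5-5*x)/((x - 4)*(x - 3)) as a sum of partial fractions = 10/(x - 3) - 15/(x - 4)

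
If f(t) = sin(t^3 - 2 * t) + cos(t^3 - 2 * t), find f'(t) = -3*t^2*sin(t^3 - 2*t) + 3*t^2*cos(t^3 - 2*t) + 2*sin(t^3 - 2*t) - 2*cos(t^3 - 2*t)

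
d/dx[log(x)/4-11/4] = 1/(4*x)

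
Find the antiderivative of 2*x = x^2 + C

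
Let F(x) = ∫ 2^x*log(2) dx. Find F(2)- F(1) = 2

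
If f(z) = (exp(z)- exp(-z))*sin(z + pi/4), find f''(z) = 2*(exp(2*z) + 1)*exp(-z)*cos(z + pi/4)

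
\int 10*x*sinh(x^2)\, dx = 5*cosh(x^2) + C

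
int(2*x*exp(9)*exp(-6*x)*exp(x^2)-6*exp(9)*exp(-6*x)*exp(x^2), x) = exp((x - 3)^2) + C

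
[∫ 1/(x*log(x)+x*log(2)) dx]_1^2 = log(2)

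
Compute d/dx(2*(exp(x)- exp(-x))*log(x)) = (2*x*exp(2*x)*log(x) + 2*x*log(x) + 2*exp(2*x) - 2)*exp(-x)/x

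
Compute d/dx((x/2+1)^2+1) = x/2 + 1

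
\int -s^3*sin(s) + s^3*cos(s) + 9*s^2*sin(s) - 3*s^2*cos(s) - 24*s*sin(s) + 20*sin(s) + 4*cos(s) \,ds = sqrt(2)*(s - 2)^3*sin(s + pi/4) + C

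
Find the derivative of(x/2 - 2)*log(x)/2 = (x*log(x) + x - 4)/(4*x)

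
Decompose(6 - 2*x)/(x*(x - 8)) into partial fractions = -5/(4*(x - 8)) - 3/(4*x)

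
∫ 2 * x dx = x^2 + C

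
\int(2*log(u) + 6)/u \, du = (log(u) + 3)^2 + C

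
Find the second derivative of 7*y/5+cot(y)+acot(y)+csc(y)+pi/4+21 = (-y^4/sin(y) + 2*y^4*cos(y)/sin(y)^3 + 2*y^4/sin(y)^3 - 2*y^2/sin(y) + 4*y^2*cos(y)/sin(y)^3 + 4*y^2/sin(y)^3 + 2*y - 1/sin(y) + 2*cos(y)/sin(y)^3 + 2/sin(y)^3)/(y^4 + 2*y^2 + 1)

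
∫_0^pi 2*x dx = pi^2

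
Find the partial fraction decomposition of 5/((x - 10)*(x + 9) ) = -5/(19*(x + 9)) + 5/(19*(x - 10))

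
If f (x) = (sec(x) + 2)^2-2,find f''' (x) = 4*(-1 - 2/cos(x) + 6/cos(x)^2 + 6/cos(x)^3)*sin(x)/cos(x)^2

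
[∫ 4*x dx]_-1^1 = 0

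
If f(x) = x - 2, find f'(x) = 1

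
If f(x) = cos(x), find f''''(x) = cos(x)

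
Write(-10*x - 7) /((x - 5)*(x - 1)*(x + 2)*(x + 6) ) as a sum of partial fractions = -53/(308*(x + 6)) + 13/(84*(x + 2)) + 17/(84*(x - 1)) - 57/(308*(x - 5))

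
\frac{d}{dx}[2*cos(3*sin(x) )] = -6*sin(3*sin(x))*cos(x)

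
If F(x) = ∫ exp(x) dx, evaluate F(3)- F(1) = -E + exp(3)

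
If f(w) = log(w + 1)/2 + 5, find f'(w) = 1/(2*w + 2)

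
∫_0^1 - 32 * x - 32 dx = -48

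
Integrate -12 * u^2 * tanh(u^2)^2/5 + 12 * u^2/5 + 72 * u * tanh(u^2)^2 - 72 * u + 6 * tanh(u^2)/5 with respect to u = 6*(u - 30)*tanh(u^2)/5 + C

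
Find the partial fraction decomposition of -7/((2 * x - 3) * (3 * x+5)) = 21/(19*(3*x + 5)) - 14/(19*(2*x - 3))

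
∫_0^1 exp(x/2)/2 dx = -1 + exp(1/2)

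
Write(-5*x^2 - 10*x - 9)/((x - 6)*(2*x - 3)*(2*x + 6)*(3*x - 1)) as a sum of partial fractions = -87/(595*(3*x - 1)) + 47/(189*(2*x - 3)) + 2/(135*(x + 3)) - 83/(918*(x - 6))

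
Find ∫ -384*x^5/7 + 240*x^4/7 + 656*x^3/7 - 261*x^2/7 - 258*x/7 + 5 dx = -64*x^6/7 + 48*x^5/7 + 164*x^4/7 - 87*x^3/7 - 129*x^2/7 + 5*x + C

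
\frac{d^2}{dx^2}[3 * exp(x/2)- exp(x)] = 3*exp(x/2)/4 - exp(x)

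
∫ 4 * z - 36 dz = 2*z^2 - 36*z + C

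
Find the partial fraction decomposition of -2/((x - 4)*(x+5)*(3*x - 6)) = -2/(189*(x + 5)) + 1/(21*(x - 2)) - 1/(27*(x - 4))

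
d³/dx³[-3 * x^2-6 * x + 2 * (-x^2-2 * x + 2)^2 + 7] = 48*x + 48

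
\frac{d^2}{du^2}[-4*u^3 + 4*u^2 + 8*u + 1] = 8 - 24*u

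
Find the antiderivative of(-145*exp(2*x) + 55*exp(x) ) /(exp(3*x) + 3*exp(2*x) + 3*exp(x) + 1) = (-48*exp(2*x) + 49*exp(x) - 3)/(exp(2*x) + 2*exp(x) + 1) + C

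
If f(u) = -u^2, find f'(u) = -2*u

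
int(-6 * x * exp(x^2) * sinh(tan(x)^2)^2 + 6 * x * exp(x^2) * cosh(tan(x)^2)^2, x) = 3*exp(x^2) + C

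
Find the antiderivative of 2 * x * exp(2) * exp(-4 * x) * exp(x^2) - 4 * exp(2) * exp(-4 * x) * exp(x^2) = exp((x - 2)^2 - 2) + C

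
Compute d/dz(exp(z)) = exp(z)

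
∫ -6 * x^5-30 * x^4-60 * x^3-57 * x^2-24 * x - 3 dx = -x^6 - 6*x^5 - 15*x^4 - 19*x^3 - 12*x^2 - 3*x + C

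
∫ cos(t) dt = sin(t) + C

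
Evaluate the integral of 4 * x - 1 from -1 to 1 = -2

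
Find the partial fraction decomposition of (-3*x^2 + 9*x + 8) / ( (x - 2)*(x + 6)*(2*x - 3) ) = -59/(15*(2*x - 3)) - 77/(60*(x + 6)) + 7/(4*(x - 2))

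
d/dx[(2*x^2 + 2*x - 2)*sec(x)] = 2*(x^2*sin(x)/cos(x) + x*sin(x)/cos(x) + 2*x - sin(x)/cos(x) + 1)/cos(x)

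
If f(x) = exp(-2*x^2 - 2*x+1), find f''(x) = (16*x^2 + 16*x)*exp(-2*x^2 - 2*x + 1)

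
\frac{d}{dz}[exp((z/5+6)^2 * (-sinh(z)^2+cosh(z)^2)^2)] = 2*(z + 30)*exp(36)*exp(12*z/5)*exp(z^2/25)/25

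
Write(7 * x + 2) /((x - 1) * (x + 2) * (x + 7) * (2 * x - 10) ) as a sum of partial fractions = 47/(960*(x + 7)) - 2/(35*(x + 2)) - 3/(64*(x - 1)) + 37/(672*(x - 5))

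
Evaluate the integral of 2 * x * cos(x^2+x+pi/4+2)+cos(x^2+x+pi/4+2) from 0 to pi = -sin(pi/4 + 2) - sin(pi/4 + 2 + pi^2)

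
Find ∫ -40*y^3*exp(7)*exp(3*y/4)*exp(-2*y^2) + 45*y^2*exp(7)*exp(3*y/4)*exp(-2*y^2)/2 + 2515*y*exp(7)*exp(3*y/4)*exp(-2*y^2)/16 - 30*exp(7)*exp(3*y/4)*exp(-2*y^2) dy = (10*y^2 - 15*y/4 - 35)*exp(-2*y^2 + 3*y/4 + 7) + C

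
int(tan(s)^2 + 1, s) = tan(s) + C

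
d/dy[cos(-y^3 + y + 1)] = (3*y^2 - 1)*sin(-y^3 + y + 1)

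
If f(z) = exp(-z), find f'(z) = -exp(-z)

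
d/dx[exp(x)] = exp(x)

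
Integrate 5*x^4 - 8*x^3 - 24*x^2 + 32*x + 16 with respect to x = x^5 - 2*x^4 - 8*x^3 + 16*x^2 + 16*x + C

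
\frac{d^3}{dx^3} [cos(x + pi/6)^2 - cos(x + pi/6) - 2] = -sin(x + pi/6) + 4*sin(2*x + pi/3)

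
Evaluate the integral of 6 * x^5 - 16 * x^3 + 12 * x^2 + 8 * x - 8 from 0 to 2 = 32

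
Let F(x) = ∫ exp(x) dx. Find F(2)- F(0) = -1 + exp(2)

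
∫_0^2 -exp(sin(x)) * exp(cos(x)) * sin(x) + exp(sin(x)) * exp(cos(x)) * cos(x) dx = -E + exp(cos(2) + sin(2))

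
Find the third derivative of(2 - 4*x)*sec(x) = 2*(2*x*sin(x)/cos(x) - 12*x*sin(x)/cos(x)^3 - sin(x)/cos(x) + 6*sin(x)/cos(x)^3 + 6 - 12/cos(x)^2)/cos(x)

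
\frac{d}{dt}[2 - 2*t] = -2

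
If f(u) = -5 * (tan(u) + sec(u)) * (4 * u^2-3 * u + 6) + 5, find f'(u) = 5*(-8*u^2*sin(u) - 8*u^2 + 6*u*sin(u) - 8*u*sin(2*u) - 16*u*cos(u) + 6*u - 12*sin(u) + 3*sin(2*u) + 6*cos(u) - 12)/(cos(2*u) + 1)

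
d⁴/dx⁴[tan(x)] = 24*tan(x)^5 + 40*tan(x)^3 + 16*tan(x)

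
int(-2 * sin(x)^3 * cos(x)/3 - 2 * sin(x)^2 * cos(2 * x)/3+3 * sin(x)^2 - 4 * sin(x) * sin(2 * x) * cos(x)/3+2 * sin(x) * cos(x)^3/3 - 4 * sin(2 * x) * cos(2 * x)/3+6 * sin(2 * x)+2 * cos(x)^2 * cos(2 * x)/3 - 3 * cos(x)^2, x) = -3*sin(2*x)/2 + sin(4*x)/6 - 3*cos(2*x) + cos(4*x)/8 + C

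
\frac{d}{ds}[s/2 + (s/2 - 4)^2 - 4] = s/2 - 7/2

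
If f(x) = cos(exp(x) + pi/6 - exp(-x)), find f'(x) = -(exp(2*x) + 1)*exp(-x)*sin(exp(x) + pi/6 - exp(-x))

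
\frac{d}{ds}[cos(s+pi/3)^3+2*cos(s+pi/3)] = -3*sin(s + pi/3)*cos(s + pi/3)^2 - 2*sin(s + pi/3)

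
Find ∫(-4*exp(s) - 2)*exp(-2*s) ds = (2 + exp(-s))^2 + C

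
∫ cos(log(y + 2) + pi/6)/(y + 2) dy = sin(log(y + 2) + pi/6) + C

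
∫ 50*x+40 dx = 25*x^2 + 40*x + C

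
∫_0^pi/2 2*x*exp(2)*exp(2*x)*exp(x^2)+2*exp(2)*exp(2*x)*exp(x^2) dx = -exp(2) + exp(1 + (1 + pi/2)^2)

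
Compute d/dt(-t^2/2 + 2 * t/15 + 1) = 2/15 - t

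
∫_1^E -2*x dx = 1 - exp(2)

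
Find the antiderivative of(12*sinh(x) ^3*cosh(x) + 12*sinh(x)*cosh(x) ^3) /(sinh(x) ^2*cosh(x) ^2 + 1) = 6*log(cosh(4*x)/8 + 7/8) + C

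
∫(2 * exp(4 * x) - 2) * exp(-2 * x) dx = 4*sinh(x)^2 + C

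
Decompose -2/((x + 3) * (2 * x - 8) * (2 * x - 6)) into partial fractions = -1/(84*(x + 3)) + 1/(12*(x - 3)) - 1/(14*(x - 4))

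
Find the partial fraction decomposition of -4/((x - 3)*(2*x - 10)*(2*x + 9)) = -8/(285*(2*x + 9)) + 1/(15*(x - 3)) - 1/(19*(x - 5))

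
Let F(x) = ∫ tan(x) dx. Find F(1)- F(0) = log(sec(1))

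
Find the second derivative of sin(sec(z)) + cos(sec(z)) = sqrt(2)*(-sin(z)^2*sin(pi/4 + 1/cos(z))/cos(z) + sin(z)^2*cos(pi/4 + 1/cos(z)) + cos(pi/4 + 1/cos(z)))/cos(z)^3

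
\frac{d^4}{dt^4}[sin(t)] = sin(t)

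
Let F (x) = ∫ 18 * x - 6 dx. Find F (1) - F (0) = 3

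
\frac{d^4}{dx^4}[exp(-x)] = exp(-x)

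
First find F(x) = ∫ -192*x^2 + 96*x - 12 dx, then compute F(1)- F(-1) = -152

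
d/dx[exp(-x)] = -exp(-x)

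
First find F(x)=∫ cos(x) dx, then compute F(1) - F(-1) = 2*sin(1)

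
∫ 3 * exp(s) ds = 3*exp(s) + C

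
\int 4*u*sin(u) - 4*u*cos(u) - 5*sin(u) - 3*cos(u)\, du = -sqrt(2)*(4*u - 1)*sin(u + pi/4) + C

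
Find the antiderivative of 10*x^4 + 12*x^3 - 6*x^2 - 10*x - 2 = 2*x^5 + 3*x^4 - 2*x^3 - 5*x^2 - 2*x + C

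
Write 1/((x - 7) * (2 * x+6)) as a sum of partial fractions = -1/(20*(x + 3)) + 1/(20*(x - 7))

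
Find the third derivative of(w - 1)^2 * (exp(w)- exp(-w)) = (w^2*exp(2*w) + w^2 + 4*w*exp(2*w) - 8*w + exp(2*w) + 13)*exp(-w)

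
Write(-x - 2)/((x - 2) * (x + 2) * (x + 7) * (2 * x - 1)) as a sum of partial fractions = 4/(45*(2*x - 1)) - 1/(135*(x + 7)) - 1/(27*(x - 2))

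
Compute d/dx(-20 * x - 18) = -20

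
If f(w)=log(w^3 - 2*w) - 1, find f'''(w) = (6*w^6 + 12*w^4 + 24*w^2 - 16)/(w^9 - 6*w^7 + 12*w^5 - 8*w^3)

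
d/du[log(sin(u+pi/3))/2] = 1/(2*tan(u + pi/3))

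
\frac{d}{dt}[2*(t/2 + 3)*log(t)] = (t*log(t) + t + 6)/t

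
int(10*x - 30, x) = 5*x^2 - 30*x + C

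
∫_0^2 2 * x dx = 4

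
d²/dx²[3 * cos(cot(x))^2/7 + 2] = -6*(-1 + sin(x)^(-2))^2*cos(2/tan(x))/7 + 6*cos(2/tan(x))/7 - 12*cos(2/tan(x))/(7*sin(x)^2) - 6*sin(2/tan(x))*cos(x)/(7*sin(x)^3)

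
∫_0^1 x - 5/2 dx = -2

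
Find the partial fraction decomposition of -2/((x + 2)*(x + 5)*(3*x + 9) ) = -1/(9*(x + 5)) + 1/(3*(x + 3)) - 2/(9*(x + 2))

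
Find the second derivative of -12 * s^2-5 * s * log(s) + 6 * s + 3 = (-24*s - 5)/s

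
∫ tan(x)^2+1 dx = tan(x) + C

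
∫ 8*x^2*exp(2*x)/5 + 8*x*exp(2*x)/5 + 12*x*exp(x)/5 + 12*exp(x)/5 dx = 4*x*(x*exp(x) + 3)*exp(x)/5 + C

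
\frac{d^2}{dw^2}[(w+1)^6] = 30*w^4 + 120*w^3 + 180*w^2 + 120*w + 30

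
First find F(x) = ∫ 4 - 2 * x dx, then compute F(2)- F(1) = 1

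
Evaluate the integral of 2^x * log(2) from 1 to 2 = 2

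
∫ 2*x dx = x^2 + C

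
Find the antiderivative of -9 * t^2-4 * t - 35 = -3*t^3 - 2*t^2 - 35*t + C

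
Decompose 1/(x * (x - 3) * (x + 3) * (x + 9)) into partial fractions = -1/(648*(x + 9)) + 1/(108*(x + 3)) + 1/(216*(x - 3)) - 1/(81*x)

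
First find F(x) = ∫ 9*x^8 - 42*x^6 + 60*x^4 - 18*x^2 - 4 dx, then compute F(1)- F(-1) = -6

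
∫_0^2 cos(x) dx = sin(2)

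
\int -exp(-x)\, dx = exp(-x) + C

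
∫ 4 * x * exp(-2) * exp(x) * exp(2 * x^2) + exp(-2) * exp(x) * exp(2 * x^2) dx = exp(2*x^2 + x - 2) + C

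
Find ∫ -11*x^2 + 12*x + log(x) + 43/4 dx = x*(-44*x^2 + 72*x + 12*log(x) + 117)/12 + C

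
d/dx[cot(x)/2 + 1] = -1/(2*sin(x)^2)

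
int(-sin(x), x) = cos(x) + C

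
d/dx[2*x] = 2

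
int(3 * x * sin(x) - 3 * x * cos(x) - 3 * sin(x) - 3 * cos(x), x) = -3*sqrt(2)*x*sin(x + pi/4) + C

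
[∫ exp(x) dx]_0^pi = -1 + exp(pi)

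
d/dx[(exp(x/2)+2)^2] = 2*exp(x/2) + exp(x)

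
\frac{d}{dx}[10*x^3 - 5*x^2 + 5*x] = 30*x^2 - 10*x + 5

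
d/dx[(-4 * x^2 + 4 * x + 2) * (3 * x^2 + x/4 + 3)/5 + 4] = -48*x^3/5 + 33*x^2/5 - 2*x + 5/2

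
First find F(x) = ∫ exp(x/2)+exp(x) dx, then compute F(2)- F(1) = -(1 + exp(1/2))^2 + (1 + E)^2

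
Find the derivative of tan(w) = cos(w)^(-2)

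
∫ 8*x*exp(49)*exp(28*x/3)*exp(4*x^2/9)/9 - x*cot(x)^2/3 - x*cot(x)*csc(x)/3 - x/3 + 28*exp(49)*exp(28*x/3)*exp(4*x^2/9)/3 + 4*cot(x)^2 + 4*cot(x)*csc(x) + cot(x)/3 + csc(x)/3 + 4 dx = (x/3 - 4)*(cot(x) + csc(x)) + exp((2*x + 21)^2/9) + C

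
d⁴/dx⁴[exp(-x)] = exp(-x)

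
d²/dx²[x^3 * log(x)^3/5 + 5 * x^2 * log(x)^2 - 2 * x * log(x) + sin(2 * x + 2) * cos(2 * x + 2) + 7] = (6*x^2*log(x)^3 + 15*x^2*log(x)^2 + 6*x^2*log(x) + 50*x*log(x)^2 + 150*x*log(x) - 40*x*sin(4*x + 4) + 50*x - 10)/(5*x)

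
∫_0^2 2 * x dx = 4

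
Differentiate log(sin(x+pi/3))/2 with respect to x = 1/(2*tan(x + pi/3))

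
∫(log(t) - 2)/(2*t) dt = (log(t) - 2)^2/4 + C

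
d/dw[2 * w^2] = 4*w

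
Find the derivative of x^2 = 2*x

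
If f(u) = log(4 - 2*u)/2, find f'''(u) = 1/(u^3 - 6*u^2 + 12*u - 8)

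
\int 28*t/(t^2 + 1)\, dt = 14*log(t^2 + 1) + C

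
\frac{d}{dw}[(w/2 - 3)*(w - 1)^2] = 3*w^2/2 - 8*w + 13/2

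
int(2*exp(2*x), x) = exp(2*x) + C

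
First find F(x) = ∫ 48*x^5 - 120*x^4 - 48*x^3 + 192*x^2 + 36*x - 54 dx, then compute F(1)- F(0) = 0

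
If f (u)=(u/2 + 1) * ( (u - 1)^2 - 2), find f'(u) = 3*u^2/2 - 5/2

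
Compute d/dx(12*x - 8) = 12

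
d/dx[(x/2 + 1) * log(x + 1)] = (x*log(x + 1) + x + log(x + 1) + 2)/(2*x + 2)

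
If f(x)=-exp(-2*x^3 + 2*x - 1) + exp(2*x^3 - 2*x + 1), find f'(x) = (6*x^2*exp(4*x^3 - 4*x + 2) + 6*x^2 - 2*exp(4*x^3 - 4*x + 2) - 2)*exp(-2*x^3 + 2*x - 1)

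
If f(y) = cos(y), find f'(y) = -sin(y)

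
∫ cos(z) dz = sin(z) + C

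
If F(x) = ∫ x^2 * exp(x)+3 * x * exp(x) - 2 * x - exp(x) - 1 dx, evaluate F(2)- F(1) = -4 + 4*exp(2)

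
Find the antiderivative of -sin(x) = cos(x) + C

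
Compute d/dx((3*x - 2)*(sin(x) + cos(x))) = -3*x*sin(x) + 3*x*cos(x) + 5*sin(x) + cos(x)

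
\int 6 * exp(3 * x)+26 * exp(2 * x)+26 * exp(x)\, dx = (2*exp(2*x) + 13*exp(x) + 26)*exp(x) + C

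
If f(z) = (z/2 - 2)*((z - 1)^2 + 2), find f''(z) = 3*z - 6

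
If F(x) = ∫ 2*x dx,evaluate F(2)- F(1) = 3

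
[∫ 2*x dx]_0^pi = pi^2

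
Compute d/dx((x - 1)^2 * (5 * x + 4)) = 15*x^2 - 12*x - 3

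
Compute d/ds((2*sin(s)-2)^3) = 24*(sin(s) - 1)^2*cos(s)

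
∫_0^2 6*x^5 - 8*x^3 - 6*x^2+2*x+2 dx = 24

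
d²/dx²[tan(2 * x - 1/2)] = 8*tan(2*x - 1/2)^3 + 8*tan(2*x - 1/2)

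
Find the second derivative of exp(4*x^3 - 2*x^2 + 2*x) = 144*x^4*exp(4*x^3 - 2*x^2 + 2*x) - 96*x^3*exp(4*x^3 - 2*x^2 + 2*x) + 64*x^2*exp(4*x^3 - 2*x^2 + 2*x) + 8*x*exp(4*x^3 - 2*x^2 + 2*x)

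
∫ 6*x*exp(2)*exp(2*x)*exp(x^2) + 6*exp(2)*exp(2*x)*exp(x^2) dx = 3*exp((x + 1)^2 + 1) + C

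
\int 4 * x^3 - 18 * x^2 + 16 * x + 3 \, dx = x^4 - 6*x^3 + 8*x^2 + 3*x + C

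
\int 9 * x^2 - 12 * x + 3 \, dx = 3*x^3 - 6*x^2 + 3*x + C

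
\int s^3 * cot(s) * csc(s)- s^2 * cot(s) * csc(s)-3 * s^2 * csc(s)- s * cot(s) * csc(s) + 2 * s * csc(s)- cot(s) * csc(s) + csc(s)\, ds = (-s^3 + s^2 + s + 1)*csc(s) + C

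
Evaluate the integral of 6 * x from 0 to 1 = 3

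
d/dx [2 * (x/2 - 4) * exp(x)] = x*exp(x) - 7*exp(x)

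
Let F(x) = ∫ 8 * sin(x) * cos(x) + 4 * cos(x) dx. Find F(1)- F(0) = -1 + (1 + 2*sin(1))^2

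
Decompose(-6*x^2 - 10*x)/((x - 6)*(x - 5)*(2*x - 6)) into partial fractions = -7/(x - 3) + 50/(x - 5) - 46/(x - 6)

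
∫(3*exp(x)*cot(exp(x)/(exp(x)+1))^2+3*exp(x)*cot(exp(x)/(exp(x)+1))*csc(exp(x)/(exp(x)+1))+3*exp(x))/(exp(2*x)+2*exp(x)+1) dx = -3*cot(exp(x)/(exp(x) + 1)) - 3*csc(exp(x)/(exp(x) + 1)) + C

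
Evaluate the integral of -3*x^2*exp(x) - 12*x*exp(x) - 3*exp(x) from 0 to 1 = -6*E - 3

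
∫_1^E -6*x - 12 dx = 27 - 3*(2 + E)^2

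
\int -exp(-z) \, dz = exp(-z) + C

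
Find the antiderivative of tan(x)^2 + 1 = tan(x) + C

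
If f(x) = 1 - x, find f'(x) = -1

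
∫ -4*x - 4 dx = -2*x^2 - 4*x + C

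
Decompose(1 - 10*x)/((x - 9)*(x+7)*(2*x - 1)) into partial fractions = 16/(255*(2*x - 1)) + 71/(240*(x + 7)) - 89/(272*(x - 9))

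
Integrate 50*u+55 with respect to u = 25*u^2 + 55*u + C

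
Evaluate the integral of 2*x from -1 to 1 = 0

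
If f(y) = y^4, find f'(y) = 4*y^3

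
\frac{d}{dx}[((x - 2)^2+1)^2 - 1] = 4*x^3 - 24*x^2 + 52*x - 40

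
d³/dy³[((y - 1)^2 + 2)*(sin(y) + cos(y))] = y^2*sin(y) - y^2*cos(y) - 8*y*sin(y) - 4*y*cos(y) + 3*sin(y) + 9*cos(y)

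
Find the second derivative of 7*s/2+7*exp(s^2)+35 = 28*s^2*exp(s^2) + 14*exp(s^2)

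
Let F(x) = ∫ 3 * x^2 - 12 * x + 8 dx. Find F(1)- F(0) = 3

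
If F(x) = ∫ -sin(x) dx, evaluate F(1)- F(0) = -1 + cos(1)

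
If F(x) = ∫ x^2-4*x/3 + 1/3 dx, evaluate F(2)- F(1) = 2/3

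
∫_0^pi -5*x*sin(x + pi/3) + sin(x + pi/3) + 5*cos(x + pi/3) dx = 1 - 5*pi/2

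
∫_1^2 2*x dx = 3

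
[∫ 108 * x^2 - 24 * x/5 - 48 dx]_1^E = -48*E - 12*exp(2)/5 + 72/5 + 36*exp(3)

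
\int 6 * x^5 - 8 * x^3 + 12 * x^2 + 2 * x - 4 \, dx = x^6 - 2*x^4 + 4*x^3 + x^2 - 4*x + C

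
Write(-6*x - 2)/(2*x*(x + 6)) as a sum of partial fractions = -17/(6*(x + 6)) - 1/(6*x)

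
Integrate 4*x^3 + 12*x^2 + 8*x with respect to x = x^4 + 4*x^3 + 4*x^2 + C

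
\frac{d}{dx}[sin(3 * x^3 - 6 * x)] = 3*(3*x^2 - 2)*cos(3*x*(x^2 - 2))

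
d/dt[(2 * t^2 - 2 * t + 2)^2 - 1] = 16*t^3 - 24*t^2 + 24*t - 8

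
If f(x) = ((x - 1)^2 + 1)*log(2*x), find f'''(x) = (2*x^2 + 2*x + 4)/x^3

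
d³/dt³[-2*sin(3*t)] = 54*cos(3*t)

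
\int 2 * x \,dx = x^2 + C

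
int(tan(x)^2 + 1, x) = tan(x) + C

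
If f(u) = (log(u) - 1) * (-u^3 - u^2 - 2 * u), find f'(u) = -3*u^2*log(u) + 2*u^2 - 2*u*log(u) + u - 2*log(u)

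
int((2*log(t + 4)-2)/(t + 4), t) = (log(t + 4) - 1)^2 + C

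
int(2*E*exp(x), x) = 2*exp(x + 1) + C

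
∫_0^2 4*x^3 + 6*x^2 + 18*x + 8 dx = 84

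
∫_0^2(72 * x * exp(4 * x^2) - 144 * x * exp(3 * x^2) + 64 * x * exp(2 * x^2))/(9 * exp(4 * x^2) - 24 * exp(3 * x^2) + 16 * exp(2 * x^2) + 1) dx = -log(2) + log(1 + (-4*exp(4) + 3*exp(8))^2)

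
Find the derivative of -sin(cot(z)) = cos(1/tan(z))/sin(z)^2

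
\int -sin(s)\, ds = cos(s) + C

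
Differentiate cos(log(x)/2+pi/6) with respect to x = -sin(log(x)/2 + pi/6)/(2*x)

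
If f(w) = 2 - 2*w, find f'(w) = -2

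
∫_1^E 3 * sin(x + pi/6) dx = 3*cos(pi/6 + 1) - 3*cos(pi/6 + E)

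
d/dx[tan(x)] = cos(x)^(-2)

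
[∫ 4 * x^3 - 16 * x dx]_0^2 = -16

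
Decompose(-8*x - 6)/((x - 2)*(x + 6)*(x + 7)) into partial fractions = 50/(9*(x + 7)) - 21/(4*(x + 6)) - 11/(36*(x - 2))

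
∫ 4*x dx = 2*x^2 + C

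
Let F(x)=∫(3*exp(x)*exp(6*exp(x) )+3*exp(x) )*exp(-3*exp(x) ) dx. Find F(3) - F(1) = -exp(3*E) - exp(-3*exp(3)) + exp(-3*E) + exp(3*exp(3))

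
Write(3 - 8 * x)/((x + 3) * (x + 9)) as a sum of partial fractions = -25/(2*(x + 9)) + 9/(2*(x + 3))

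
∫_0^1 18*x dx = 9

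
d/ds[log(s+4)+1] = 1/(s + 4)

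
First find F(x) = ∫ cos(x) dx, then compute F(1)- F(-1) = 2*sin(1)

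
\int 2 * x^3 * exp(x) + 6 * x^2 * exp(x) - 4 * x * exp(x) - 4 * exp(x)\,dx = 2*x*(x^2 - 2)*exp(x) + C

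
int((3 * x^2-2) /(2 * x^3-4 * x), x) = log(x*(x^2 - 2))/2 + C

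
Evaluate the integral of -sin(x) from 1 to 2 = -cos(1) + cos(2)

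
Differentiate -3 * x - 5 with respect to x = -3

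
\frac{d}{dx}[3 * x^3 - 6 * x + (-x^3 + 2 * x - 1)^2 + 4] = 6*x^5 - 16*x^3 + 15*x^2 + 8*x - 10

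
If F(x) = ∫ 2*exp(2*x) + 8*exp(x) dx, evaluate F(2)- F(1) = -(E + 4)^2 + (4 + exp(2))^2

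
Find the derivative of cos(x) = -sin(x)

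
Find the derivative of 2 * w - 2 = 2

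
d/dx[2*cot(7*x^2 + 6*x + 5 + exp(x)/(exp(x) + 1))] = -2*(14*x*exp(2*x) + 28*x*exp(x) + 14*x + 6*exp(2*x) + 13*exp(x) + 6)/((exp(2*x) + 2*exp(x) + 1)*sin(7*x^2 + 6*x + 5 + exp(x)/(exp(x) + 1))^2)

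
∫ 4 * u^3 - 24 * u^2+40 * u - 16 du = u^4 - 8*u^3 + 20*u^2 - 16*u + C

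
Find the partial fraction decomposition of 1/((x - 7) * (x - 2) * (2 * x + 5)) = 4/(171*(2*x + 5)) - 1/(45*(x - 2)) + 1/(95*(x - 7))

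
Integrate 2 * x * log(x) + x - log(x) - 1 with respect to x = x*(x - 1)*log(x) + C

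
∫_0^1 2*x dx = 1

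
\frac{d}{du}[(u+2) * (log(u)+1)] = (u*log(u) + 2*u + 2)/u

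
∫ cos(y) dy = sin(y) + C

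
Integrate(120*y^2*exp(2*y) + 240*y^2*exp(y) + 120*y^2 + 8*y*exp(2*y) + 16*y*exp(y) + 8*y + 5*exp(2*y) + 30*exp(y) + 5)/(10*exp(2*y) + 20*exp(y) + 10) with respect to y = ((exp(y) + 1)*(40*y^3 + 4*y^2 + 5*y - 140) + 20*exp(y))/(10*(exp(y) + 1)) + C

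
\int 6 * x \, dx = 3*x^2 + C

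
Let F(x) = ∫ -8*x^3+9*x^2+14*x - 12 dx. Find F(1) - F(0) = -4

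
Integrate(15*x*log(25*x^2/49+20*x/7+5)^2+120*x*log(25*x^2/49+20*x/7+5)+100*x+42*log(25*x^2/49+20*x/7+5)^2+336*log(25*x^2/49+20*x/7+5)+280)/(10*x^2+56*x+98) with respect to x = (log((5*x + 14)^2/49 + 1)^2 + 12*log((5*x + 14)^2/49 + 1) + 20)*log((5*x + 14)^2/49 + 1)/4 + C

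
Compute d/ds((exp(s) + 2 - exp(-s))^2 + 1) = (2*exp(4*s) + 4*exp(3*s) + 4*exp(s) - 2)*exp(-2*s)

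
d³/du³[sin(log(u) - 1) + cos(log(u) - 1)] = 2*(sin(log(u) - 1) + 2*cos(log(u) - 1))/u^3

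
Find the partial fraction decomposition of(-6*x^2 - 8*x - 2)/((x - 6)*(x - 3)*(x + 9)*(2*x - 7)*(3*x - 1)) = 27/(4522*(3*x - 1)) + 1656/(2375*(2*x - 7)) - 26/(7875*(x + 9)) - 5/(18*(x - 3)) - 266/(3825*(x - 6))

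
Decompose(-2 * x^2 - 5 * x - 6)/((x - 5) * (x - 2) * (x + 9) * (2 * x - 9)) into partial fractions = 184/(45*(2*x - 9)) + 41/(1386*(x + 9)) - 8/(55*(x - 2)) - 27/(14*(x - 5))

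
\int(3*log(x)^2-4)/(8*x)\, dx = (log(x)^2 - 4)*log(x)/8 + C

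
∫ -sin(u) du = cos(u) + C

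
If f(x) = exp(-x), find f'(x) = -exp(-x)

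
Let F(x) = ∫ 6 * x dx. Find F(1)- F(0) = 3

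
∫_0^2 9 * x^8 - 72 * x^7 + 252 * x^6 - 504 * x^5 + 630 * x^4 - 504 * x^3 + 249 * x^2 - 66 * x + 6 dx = 0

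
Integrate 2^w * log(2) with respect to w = 2^w + C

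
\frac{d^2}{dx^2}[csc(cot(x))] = (-(-1 + sin(x)^(-2))^2 + 2*(-1 + sin(x)^(-2))^2/sin(1/tan(x))^2 + 1 - 2/sin(1/tan(x))^2 - 2/sin(x)^2 + 4/(sin(x)^2*sin(1/tan(x))^2) - 2*cos(x)*cos(1/tan(x))/(sin(x)^3*sin(1/tan(x))))/sin(1/tan(x))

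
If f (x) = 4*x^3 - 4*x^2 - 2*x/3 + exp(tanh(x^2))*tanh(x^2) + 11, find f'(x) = 12*x^2 + 2*x*exp(tanh(x^2))*sinh(x^2)/cosh(x^2)^3 + 2*x*exp(tanh(x^2))/cosh(x^2)^2 - 8*x - 2/3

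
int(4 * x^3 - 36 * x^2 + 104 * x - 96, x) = x^4 - 12*x^3 + 52*x^2 - 96*x + C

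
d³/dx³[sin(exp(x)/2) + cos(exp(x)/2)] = sqrt(2)*(-exp(2*x)*cos((2*exp(x) + pi)/4) - 6*exp(x)*sin((2*exp(x) + pi)/4) + 4*cos((2*exp(x) + pi)/4))*exp(x)/8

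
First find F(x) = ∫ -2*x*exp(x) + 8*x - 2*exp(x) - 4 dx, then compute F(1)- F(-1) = -8 - 2*E - 2*exp(-1)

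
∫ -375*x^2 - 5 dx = -125*x^3 - 5*x + C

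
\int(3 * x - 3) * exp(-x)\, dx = -3*x*exp(-x) + C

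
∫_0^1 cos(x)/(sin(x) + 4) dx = -log(2) + log(sin(1)/2 + 2)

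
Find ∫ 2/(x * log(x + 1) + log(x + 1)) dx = 2*log(log(x + 1)) + C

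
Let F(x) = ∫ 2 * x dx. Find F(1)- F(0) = 1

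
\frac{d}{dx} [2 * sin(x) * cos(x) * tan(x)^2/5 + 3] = (-2*cos(2*x) - cos(4*x) + 3)/(5*(cos(2*x) + 1))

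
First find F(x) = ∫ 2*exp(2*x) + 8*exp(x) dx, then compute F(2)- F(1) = -(E + 4)^2 + (4 + exp(2))^2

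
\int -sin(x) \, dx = cos(x) + C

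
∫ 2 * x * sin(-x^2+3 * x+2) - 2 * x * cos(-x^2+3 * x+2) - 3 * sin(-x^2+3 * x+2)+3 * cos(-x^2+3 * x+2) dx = sin(-x^2 + 3*x + 2) + cos(-x^2 + 3*x + 2) + C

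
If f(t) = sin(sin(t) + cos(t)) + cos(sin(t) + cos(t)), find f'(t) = 2*cos(t + pi/4)*cos(sqrt(2)*sin(t + pi/4) + pi/4)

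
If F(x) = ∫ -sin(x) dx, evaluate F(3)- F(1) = cos(3) - cos(1)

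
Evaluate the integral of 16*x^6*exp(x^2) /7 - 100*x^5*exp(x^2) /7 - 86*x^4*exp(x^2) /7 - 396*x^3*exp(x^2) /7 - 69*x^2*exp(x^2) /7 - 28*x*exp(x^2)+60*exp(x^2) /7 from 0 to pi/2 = 5*pi*(-3 + pi/5)*(-4 + 3*pi + 5*pi^2/4 + pi^3/2)*exp(pi^2/4)/14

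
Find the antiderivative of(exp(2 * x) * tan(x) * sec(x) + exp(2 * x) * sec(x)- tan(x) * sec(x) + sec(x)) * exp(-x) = 2*sinh(x)*sec(x) + C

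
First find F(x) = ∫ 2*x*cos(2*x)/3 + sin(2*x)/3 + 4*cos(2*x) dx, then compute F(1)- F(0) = 7*sin(2)/3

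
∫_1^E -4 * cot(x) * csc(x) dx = -4*csc(1) + 4*csc(E)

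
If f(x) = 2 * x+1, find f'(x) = 2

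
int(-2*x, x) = -x^2 + C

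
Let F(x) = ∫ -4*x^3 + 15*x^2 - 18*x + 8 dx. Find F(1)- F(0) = 3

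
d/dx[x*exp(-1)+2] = exp(-1)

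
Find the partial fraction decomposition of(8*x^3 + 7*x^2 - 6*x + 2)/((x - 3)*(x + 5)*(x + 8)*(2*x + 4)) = 1799/(198*(x + 8)) - 793/(144*(x + 5)) + 11/(90*(x + 2)) + 263/(880*(x - 3))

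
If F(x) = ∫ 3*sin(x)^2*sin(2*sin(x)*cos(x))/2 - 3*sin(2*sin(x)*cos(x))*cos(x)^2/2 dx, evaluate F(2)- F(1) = -3*cos(sin(2))/4 + 3*cos(sin(4))/4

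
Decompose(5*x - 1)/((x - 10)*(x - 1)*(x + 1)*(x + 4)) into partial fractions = 1/(10*(x + 4)) - 1/(11*(x + 1)) - 2/(45*(x - 1)) + 7/(198*(x - 10))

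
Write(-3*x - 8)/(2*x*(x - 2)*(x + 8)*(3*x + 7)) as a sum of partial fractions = -27/(3094*(3*x + 7)) - 1/(170*(x + 8)) - 7/(260*(x - 2)) + 1/(28*x)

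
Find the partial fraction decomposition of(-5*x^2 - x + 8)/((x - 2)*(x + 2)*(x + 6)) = -83/(16*(x + 6)) + 5/(8*(x + 2)) - 7/(16*(x - 2))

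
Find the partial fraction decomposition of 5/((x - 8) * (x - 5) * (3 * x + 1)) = 9/(80*(3*x + 1)) - 5/(48*(x - 5)) + 1/(15*(x - 8))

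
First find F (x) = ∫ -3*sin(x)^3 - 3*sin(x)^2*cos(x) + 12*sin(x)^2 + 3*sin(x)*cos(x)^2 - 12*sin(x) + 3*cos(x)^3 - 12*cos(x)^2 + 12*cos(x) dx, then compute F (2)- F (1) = (-2 + cos(2) + sin(2))^3 - (-2 + cos(1) + sin(1))^3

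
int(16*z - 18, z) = 8*z^2 - 18*z + C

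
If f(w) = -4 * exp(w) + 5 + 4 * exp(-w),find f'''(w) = (-4*exp(2*w) - 4)*exp(-w)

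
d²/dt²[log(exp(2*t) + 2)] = 8*exp(2*t)/(exp(4*t) + 4*exp(2*t) + 4)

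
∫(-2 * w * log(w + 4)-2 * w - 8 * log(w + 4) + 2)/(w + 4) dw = 2*(1 - w)*log(w + 4) + C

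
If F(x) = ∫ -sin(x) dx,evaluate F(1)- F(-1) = 0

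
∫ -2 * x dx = -x^2 + C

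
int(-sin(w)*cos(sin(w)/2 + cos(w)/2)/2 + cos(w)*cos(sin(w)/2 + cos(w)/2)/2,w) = sin(sqrt(2)*sin(w + pi/4)/2) + C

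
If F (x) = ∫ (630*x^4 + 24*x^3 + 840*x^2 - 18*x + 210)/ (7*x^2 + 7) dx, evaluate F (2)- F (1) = -3*log(5) + 3*log(2) + 1716/7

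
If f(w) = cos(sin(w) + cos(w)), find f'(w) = -sqrt(2)*sin(sqrt(2)*sin(w + pi/4))*cos(w + pi/4)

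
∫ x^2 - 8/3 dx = x^3/3 - 8*x/3 + C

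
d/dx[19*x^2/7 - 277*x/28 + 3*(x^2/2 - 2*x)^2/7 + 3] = 3*x^3/7 - 18*x^2/7 + 62*x/7 - 277/28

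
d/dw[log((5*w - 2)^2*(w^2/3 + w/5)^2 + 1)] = (3750*w^5 + 1250*w^4 - 1100*w^3 - 180*w^2 + 72*w)/(625*w^6 + 250*w^5 - 275*w^4 - 60*w^3 + 36*w^2 + 225)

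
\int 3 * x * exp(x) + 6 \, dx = 3*(x - 1)*(exp(x) + 2) + C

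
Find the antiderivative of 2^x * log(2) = 2^x + C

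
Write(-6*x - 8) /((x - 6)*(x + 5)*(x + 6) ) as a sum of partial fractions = 7/(3*(x + 6)) - 2/(x + 5) - 1/(3*(x - 6))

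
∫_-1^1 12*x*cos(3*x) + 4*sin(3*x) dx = 0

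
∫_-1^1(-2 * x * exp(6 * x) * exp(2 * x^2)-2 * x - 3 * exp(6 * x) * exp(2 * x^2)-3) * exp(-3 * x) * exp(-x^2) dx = -exp(4) - exp(2) + exp(-4) + exp(-2)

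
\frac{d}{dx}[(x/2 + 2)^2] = x/2 + 2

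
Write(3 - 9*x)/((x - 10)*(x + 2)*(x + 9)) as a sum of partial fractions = 12/(19*(x + 9)) - 1/(4*(x + 2)) - 29/(76*(x - 10))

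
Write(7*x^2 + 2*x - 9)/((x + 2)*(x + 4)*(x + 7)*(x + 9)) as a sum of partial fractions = -54/(7*(x + 9)) + 32/(3*(x + 7)) - 19/(6*(x + 4)) + 3/(14*(x + 2))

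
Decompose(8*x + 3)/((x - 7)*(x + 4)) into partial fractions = 29/(11*(x + 4)) + 59/(11*(x - 7))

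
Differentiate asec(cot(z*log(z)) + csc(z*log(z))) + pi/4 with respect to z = -(log(z) + 1)/(sqrt((2*sin(z*log(z) + pi/4)*cos(z*log(z) + pi/4) + sqrt(2)*sin(z*log(z) + pi/4) + sqrt(2)*cos(z*log(z) + pi/4) + 1)/(cos(z*log(z))^2 + 2*cos(z*log(z)) + 1))*(cos(z*log(z)) + 1))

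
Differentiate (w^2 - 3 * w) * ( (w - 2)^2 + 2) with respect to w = 4*w^3 - 21*w^2 + 36*w - 18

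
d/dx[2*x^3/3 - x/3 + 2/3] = 2*x^2 - 1/3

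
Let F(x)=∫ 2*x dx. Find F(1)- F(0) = 1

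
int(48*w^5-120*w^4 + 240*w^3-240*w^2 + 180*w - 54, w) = 8*w^6 - 24*w^5 + 60*w^4 - 80*w^3 + 90*w^2 - 54*w + C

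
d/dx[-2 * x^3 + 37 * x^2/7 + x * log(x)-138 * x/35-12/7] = -6*x^2 + 74*x/7 + log(x) - 103/35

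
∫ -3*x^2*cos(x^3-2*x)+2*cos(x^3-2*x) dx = -sin(x*(x^2 - 2)) + C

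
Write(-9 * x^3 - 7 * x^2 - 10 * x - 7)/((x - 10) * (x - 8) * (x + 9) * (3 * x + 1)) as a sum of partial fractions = -111/(20150*(3*x + 1)) - 6077/(8398*(x + 9)) + 5143/(850*(x - 8)) - 9807/(1178*(x - 10))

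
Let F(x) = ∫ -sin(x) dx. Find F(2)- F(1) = -cos(1) + cos(2)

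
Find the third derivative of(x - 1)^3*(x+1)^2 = 60*x^2 - 24*x - 12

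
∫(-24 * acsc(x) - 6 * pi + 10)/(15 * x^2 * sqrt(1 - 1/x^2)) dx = (4*acsc(x) + pi)^2/20 - 2*acsc(x)/3 + C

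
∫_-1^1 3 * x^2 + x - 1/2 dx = 1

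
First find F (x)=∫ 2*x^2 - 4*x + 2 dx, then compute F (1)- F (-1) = 16/3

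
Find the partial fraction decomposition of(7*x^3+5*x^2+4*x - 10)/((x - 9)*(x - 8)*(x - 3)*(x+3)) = 83/(396*(x + 3)) + 59/(45*(x - 3)) - 3926/(55*(x - 8)) + 2767/(36*(x - 9))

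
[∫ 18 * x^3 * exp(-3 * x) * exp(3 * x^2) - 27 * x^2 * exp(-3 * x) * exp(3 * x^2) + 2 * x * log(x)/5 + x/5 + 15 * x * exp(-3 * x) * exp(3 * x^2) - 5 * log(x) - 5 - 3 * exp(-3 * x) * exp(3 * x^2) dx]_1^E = E*(-5 + E/5) + (-3*E + 3*exp(2))*exp(-3*E + 3*exp(2))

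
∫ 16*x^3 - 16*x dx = 4*x^4 - 8*x^2 + C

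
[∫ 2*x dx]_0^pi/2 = pi^2/4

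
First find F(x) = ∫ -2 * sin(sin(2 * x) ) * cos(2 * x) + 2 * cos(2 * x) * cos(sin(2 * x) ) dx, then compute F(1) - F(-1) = 2*sin(sin(2))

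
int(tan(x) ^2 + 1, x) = tan(x) + C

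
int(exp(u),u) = exp(u) + C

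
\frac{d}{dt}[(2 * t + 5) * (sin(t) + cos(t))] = -2*t*sin(t) + 2*t*cos(t) - 3*sin(t) + 7*cos(t)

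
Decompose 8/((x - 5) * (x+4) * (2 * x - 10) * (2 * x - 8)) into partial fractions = -1/(324*(x + 4)) + 1/(4*(x - 4)) - 20/(81*(x - 5)) + 2/(9*(x - 5)^2)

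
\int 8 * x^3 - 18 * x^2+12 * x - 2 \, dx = 2*x^4 - 6*x^3 + 6*x^2 - 2*x + C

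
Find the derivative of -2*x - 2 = -2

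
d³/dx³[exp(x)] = exp(x)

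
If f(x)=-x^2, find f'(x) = -2*x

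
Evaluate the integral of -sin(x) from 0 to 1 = -1 + cos(1)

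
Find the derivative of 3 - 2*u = -2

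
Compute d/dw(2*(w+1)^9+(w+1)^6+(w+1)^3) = 18*w^8 + 144*w^7 + 504*w^6 + 1014*w^5 + 1290*w^4 + 1068*w^3 + 567*w^2 + 180*w + 27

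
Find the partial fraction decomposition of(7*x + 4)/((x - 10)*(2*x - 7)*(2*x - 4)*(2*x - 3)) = -29/(68*(2*x - 3)) - 19/(52*(2*x - 7)) + 3/(8*(x - 2)) + 37/(1768*(x - 10))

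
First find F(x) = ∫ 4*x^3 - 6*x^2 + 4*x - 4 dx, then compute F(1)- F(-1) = -12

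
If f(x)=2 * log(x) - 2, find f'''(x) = 4/x^3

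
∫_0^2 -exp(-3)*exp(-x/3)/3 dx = -exp(-3) + exp(-11/3)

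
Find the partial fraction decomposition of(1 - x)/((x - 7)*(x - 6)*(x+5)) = 1/(22*(x + 5)) + 5/(11*(x - 6)) - 1/(2*(x - 7))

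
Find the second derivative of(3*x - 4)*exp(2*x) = 12*x*exp(2*x) - 4*exp(2*x)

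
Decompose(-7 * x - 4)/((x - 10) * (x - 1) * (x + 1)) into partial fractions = 3/(22*(x + 1)) + 11/(18*(x - 1)) - 74/(99*(x - 10))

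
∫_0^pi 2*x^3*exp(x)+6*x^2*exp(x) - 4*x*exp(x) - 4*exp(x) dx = 2*(-2*pi + pi^3)*exp(pi)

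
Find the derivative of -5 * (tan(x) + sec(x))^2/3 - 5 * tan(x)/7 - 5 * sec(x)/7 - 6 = -5*(14*sin(x)^2/cos(x) + 3*sin(x) + 28*sin(x)/cos(x) + 3 + 14/cos(x))/(21*cos(x)^2)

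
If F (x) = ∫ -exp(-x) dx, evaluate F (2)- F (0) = -1 + exp(-2)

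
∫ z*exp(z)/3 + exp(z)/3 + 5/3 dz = z*(exp(z) + 5)/3 + C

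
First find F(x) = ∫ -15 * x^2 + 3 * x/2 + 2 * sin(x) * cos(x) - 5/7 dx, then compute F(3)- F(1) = -878/7 - cos(6)/2 + cos(2)/2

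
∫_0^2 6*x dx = 12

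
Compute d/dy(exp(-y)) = -exp(-y)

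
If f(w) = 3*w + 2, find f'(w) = 3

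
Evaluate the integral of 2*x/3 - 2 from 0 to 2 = -8/3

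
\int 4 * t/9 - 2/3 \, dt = 2*t^2/9 - 2*t/3 + C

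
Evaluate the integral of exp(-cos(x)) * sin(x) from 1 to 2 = -exp(-cos(1)) + exp(-cos(2))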